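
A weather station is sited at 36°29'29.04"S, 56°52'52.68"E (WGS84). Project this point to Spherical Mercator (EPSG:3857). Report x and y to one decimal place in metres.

x 6331997.4 m, y -4368449.6 m

Web Mercator is spherical with R = a = 6378137 m.
x = R·λ = 6378137 × 0.992765968 = 6331997.352 m.
y = R·ln tan(π/4 + φ/2) = 6378137 × -0.684909972 = -4368449.634 m.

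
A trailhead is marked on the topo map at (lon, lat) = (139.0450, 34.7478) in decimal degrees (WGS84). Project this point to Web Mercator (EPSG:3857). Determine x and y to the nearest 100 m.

Web Mercator is spherical with R = a = 6378137 m.
x = R·λ = 6378137 × 2.426793058 = 15478418.597 m.
y = R·ln tan(π/4 + φ/2) = 6378137 × 0.647471318 = 4129660.770 m.

x 15478400 m, y 4129700 m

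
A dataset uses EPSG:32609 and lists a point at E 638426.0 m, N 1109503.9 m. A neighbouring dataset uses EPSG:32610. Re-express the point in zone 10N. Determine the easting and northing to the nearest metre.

UTM 9N → geographic: φ = 10.03460011°, λ = -127.73690018°.
UTM 10N (λ₀ = -123°) forward: E = -19648.003 m, N = 1112987.261 m.

E -19648 m, N 1112987 m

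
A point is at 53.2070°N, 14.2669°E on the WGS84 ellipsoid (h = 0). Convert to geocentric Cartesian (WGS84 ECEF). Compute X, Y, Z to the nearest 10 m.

WGS84: a = 6378137 m, e² = 0.006694380; N(φ) = a/√(1−e²sin²φ) = 6391871.990 m.
X = (N+h)·cosφ·cosλ = 3710186.736 m; Y = (N+h)·cosφ·sinλ = 943432.425 m; Z = (N(1−e²)+h)·sinφ = 5084374.047 m.

X 3710190 m, Y 943430 m, Z 5084370 m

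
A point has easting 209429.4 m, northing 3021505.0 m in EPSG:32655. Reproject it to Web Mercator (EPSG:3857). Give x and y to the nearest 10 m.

Unproject from UTM 55N (λ₀ = 147°) → φ = 27.28579957°, λ = 144.06459989°.
Web Mercator (R = 6378137 m): x = 16037197.901 m, y = 3159224.230 m.

x 16037200 m, y 3159220 m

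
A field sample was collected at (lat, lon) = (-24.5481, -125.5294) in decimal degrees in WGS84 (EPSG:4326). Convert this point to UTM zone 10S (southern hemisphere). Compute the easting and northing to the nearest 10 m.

Zone 10 central meridian λ₀ = 6×10 − 183 = -123°; Δλ = -2.5294°.
Transverse Mercator on WGS84 with k₀ = 0.9996 gives E = 243778.471 m, N = 7282738.289 m.

E 243780 m, N 7282740 m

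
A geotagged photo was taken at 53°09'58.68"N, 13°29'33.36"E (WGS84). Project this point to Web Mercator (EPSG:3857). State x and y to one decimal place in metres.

x 1501989.4 m, y 7013818.4 m

Web Mercator is spherical with R = a = 6378137 m.
x = R·λ = 6378137 × 0.235490295 = 1501989.361 m.
y = R·ln tan(π/4 + φ/2) = 6378137 × 1.099665679 = 7013818.357 m.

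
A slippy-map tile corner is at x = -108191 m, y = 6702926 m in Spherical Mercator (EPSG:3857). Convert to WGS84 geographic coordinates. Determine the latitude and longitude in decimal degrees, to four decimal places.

R = 6378137 m. λ = x/R = -0.97189629°.
φ = 2·arctan(exp(y/R)) − 90° = 2·arctan(2.86029) − 90° = 51.45919778°.

lat 51.4592°, lon -0.9719°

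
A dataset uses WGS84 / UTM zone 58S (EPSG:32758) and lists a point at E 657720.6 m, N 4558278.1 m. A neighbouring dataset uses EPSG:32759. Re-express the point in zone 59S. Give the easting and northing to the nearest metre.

E 219851 m, N 4553427 m

UTM 58S → geographic: φ = -49.10810000°, λ = 167.16109945°.
UTM 59S (λ₀ = 171°) forward: E = 219851.132 m, N = 4553427.488 m.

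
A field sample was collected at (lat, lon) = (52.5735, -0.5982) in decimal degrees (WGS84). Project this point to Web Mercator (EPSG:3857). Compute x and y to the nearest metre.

Web Mercator is spherical with R = a = 6378137 m.
x = R·λ = 6378137 × -0.010440560 = -66591.319 m.
y = R·ln tan(π/4 + φ/2) = 6378137 × 1.082525093 = 6904493.351 m.

x -66591 m, y 6904493 m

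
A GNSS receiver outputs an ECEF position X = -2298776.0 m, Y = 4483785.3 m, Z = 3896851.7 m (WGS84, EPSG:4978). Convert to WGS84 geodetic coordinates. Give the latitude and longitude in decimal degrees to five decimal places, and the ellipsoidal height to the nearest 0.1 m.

λ = atan2(Y, X) = 117.14359988°; p = √(X²+Y²) = 5038720.2 m.
Bowring's method on WGS84 (a = 6378137 m, b = 6356752.314 m) gives φ = 37.90410044°, h = -323.705 m.

lat 37.90410°, lon 117.14360°, h -323.7 m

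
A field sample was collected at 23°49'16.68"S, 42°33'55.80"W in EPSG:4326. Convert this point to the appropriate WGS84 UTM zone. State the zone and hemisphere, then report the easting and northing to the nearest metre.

Longitude -42.5655° lies in the 6° band [-48°, -42°), giving zone 23; latitude is south of the equator, so 23S.
Zone 23 central meridian λ₀ = 6×23 − 183 = -45°; Δλ = +2.4345°.
Transverse Mercator on WGS84 with k₀ = 0.9996 gives E = 748006.959 m, N = 7363428.904 m.

Zone 23S: E 748007 m, N 7363429 m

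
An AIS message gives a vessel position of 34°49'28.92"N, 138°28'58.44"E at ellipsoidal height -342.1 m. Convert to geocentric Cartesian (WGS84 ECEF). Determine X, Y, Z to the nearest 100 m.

X -3924400 m, Y 3474100 m, Z 3621700 m

WGS84: a = 6378137 m, e² = 0.006694380; N(φ) = a/√(1−e²sin²φ) = 6385110.662 m.
X = (N+h)·cosφ·cosλ = -3924447.186 m; Y = (N+h)·cosφ·sinλ = 3474146.171 m; Z = (N(1−e²)+h)·sinφ = 3621723.965 m.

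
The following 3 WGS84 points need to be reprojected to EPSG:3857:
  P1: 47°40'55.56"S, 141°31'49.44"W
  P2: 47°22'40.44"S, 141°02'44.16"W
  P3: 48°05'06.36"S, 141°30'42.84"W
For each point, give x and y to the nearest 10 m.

P1: x -15755090 m, y -6054130 m; P2: x -15701120 m, y -6003980 m; P3: x -15753030 m, y -6121020 m

Web Mercator: x = R·λ, y = R·ln tan(π/4+φ/2), R = 6378137 m.
P1 (-47.6821°, -141.5304°) → (-15755092.060, -6054129.615) m.
P2 (-47.3779°, -141.0456°) → (-15701124.371, -6003976.595) m.
P3 (-48.0851°, -141.5119°) → (-15753032.649, -6121024.138) m.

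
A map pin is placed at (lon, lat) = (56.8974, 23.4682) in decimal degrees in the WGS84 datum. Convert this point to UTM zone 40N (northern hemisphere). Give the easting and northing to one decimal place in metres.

Zone 40 central meridian λ₀ = 6×40 − 183 = 57°; Δλ = -0.1026°.
Transverse Mercator on WGS84 with k₀ = 0.9996 gives E = 489522.006 m, N = 2595354.644 m.

E 489522.0 m, N 2595354.6 m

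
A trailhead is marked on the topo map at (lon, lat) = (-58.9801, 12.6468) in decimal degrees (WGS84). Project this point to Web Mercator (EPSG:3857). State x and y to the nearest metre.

x -6565635 m, y 1419408 m

Web Mercator is spherical with R = a = 6378137 m.
x = R·λ = 6378137 × -1.029396938 = -6565634.699 m.
y = R·ln tan(π/4 + φ/2) = 6378137 × 0.222542795 = 1419408.434 m.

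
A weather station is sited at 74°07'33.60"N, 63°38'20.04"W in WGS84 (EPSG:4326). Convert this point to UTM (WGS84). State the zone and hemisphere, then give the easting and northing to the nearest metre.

Zone 20N: E 480494 m, N 8226200 m

Longitude -63.6389° lies in the 6° band [-66°, -60°), giving zone 20; latitude is north of the equator, so 20N.
Zone 20 central meridian λ₀ = 6×20 − 183 = -63°; Δλ = -0.6389°.
Transverse Mercator on WGS84 with k₀ = 0.9996 gives E = 480494.133 m, N = 8226199.798 m.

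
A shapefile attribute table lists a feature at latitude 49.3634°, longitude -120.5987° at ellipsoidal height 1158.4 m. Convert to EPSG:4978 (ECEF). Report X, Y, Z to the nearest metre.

WGS84: a = 6378137 m, e² = 0.006694380; N(φ) = a/√(1−e²sin²φ) = 6390466.635 m.
X = (N+h)·cosφ·cosλ = -2118856.521 m; Y = (N+h)·cosφ·sinλ = -3582976.252 m; Z = (N(1−e²)+h)·sinφ = 4817855.457 m.

X -2118857 m, Y -3582976 m, Z 4817855 m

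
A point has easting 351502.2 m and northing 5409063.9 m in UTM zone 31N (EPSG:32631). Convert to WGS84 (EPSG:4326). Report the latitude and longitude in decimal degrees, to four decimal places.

Zone 31N: λ₀ = 3°, k₀ = 0.9996, false easting 500000 m.
Meridian distance M = (N − FN)/k₀ = 5411228.4 m.
Inverse transverse Mercator on WGS84 gives φ = 48.81679963°, λ = 0.97710059°.

lat 48.8168°, lon 0.9771°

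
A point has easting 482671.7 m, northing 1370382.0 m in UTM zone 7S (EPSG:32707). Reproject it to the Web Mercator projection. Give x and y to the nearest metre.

x -15777434 m, y -14231675 m

Unproject from UTM 7S (λ₀ = -141°) → φ = -77.74140005°, λ = -141.73110008°.
Web Mercator (R = 6378137 m): x = -15777433.890 m, y = -14231674.5003 m.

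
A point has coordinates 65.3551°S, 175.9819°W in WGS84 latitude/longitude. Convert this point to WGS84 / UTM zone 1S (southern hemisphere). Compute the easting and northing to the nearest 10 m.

Zone 1 central meridian λ₀ = 6×1 − 183 = -177°; Δλ = +1.0181°.
Transverse Mercator on WGS84 with k₀ = 0.9996 gives E = 547370.306 m, N = 2751586.740 m.

E 547370 m, N 2751590 m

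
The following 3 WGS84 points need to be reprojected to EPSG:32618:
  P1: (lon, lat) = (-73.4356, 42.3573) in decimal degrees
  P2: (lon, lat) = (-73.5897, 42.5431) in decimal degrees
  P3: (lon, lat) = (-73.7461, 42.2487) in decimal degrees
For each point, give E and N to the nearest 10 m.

UTM zone 18N: λ₀ = -75°, k₀ = 0.9996.
P1 (42.3573°, -73.4356°) → (628834.086, 4690633.250) m.
P2 (42.5431°, -73.5897°) → (615800.304, 4711042.588) m.
P3 (42.2487°, -73.7461°) → (603440.486, 4678150.786) m.

P1: E 628830 m, N 4690630 m; P2: E 615800 m, N 4711040 m; P3: E 603440 m, N 4678150 m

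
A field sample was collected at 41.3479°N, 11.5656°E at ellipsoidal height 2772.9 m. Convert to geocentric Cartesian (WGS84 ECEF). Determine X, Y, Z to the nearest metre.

X 4699832 m, Y 961797 m, Z 4193338 m

WGS84: a = 6378137 m, e² = 0.006694380; N(φ) = a/√(1−e²sin²φ) = 6387474.767 m.
X = (N+h)·cosφ·cosλ = 4699832.204 m; Y = (N+h)·cosφ·sinλ = 961796.719 m; Z = (N(1−e²)+h)·sinφ = 4193337.506 m.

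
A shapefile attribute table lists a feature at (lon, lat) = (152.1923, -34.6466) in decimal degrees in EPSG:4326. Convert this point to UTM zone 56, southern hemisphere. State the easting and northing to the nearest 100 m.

E 426000 m, N 6165800 m

Zone 56 central meridian λ₀ = 6×56 − 183 = 153°; Δλ = -0.8077°.
Transverse Mercator on WGS84 with k₀ = 0.9996 gives E = 425979.686 m, N = 6165849.887 m.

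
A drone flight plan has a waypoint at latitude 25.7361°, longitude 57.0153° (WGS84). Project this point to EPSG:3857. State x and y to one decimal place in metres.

x 6346914.2 m, y 2966432.3 m

Web Mercator is spherical with R = a = 6378137 m.
x = R·λ = 6378137 × 0.995104709 = 6346914.163 m.
y = R·ln tan(π/4 + φ/2) = 6378137 × 0.465093858 = 2966432.341 m.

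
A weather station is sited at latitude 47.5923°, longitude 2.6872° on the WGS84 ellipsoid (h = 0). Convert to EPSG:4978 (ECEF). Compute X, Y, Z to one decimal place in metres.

WGS84: a = 6378137 m, e² = 0.006694380; N(φ) = a/√(1−e²sin²φ) = 6389807.967 m.
X = (N+h)·cosφ·cosλ = 4304558.246 m; Y = (N+h)·cosφ·sinλ = 202034.038 m; Z = (N(1−e²)+h)·sinφ = 4686424.590 m.

X 4304558.2 m, Y 202034.0 m, Z 4686424.6 m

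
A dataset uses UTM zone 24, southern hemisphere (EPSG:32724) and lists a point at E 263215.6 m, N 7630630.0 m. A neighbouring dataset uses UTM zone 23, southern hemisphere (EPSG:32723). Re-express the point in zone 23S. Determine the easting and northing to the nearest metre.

E 885311 m, N 7627788 m

UTM 24S → geographic: φ = -21.41110020°, λ = -41.28419992°.
UTM 23S (λ₀ = -45°) forward: E = 885310.842 m, N = 7627788.117 m.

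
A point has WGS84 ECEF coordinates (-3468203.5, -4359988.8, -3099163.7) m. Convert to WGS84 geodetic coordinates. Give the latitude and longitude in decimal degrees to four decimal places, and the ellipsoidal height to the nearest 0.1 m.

lat -29.2503°, lon -128.5009°, h 2103.1 m

λ = atan2(Y, X) = -128.50089993°; p = √(X²+Y²) = 5571170.2 m.
Bowring's method on WGS84 (a = 6378137 m, b = 6356752.314 m) gives φ = -29.25030009°, h = 2103.093 m.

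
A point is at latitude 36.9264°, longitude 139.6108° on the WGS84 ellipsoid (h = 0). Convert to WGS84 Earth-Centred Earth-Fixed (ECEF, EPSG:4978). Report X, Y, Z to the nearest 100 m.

WGS84: a = 6378137 m, e² = 0.006694380; N(φ) = a/√(1−e²sin²φ) = 6385856.791 m.
X = (N+h)·cosφ·cosλ = -3888203.914 m; Y = (N+h)·cosφ·sinλ = 3307857.345 m; Z = (N(1−e²)+h)·sinφ = 3810866.827 m.

X -3888200 m, Y 3307900 m, Z 3810900 m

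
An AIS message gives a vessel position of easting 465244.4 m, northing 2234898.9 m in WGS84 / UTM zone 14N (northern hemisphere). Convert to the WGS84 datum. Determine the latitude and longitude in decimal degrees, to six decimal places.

lat 20.211300°, lon -99.332700°

Zone 14N: λ₀ = -99°, k₀ = 0.9996, false easting 500000 m.
Meridian distance M = (N − FN)/k₀ = 2235793.2 m.
Inverse transverse Mercator on WGS84 gives φ = 20.21129992°, λ = -99.33269966°.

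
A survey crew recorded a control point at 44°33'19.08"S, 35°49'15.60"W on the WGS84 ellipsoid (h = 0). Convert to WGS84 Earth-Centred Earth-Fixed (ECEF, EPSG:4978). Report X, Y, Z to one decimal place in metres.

WGS84: a = 6378137 m, e² = 0.006694380; N(φ) = a/√(1−e²sin²φ) = 6388671.769 m.
X = (N+h)·cosφ·cosλ = 3691309.833 m; Y = (N+h)·cosφ·sinλ = -2664313.841 m; Z = (N(1−e²)+h)·sinφ = -4452269.089 m.

X 3691309.8 m, Y -2664313.8 m, Z -4452269.1 m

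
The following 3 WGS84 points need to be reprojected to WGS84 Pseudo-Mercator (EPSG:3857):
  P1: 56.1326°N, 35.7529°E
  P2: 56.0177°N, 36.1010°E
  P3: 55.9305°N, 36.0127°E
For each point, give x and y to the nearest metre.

P1: x 3979995 m, y 7584858 m; P2: x 4018745 m, y 7561940 m; P3: x 4008915 m, y 7544593 m

Web Mercator: x = R·λ, y = R·ln tan(π/4+φ/2), R = 6378137 m.
P1 (56.1326°, 35.7529°) → (3979994.622, 7584857.978) m.
P2 (56.0177°, 36.1010°) → (4018744.937, 7561940.033) m.
P3 (55.9305°, 36.0127°) → (4008915.426, 7544592.594) m.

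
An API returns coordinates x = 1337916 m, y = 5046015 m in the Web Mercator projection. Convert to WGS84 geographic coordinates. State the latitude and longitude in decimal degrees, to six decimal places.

lat 41.227899°, lon 12.018704°

R = 6378137 m. λ = x/R = 12.01870392°.
φ = 2·arctan(exp(y/R)) − 90° = 2·arctan(2.20592) − 90° = 41.22789865°.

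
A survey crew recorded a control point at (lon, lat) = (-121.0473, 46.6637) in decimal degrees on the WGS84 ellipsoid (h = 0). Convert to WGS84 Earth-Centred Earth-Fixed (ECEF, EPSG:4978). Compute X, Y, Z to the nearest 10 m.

WGS84: a = 6378137 m, e² = 0.006694380; N(φ) = a/√(1−e²sin²φ) = 6389461.064 m.
X = (N+h)·cosφ·cosλ = -2261520.850 m; Y = (N+h)·cosφ·sinλ = -3756774.223 m; Z = (N(1−e²)+h)·sinφ = 4616187.741 m.

X -2261520 m, Y -3756770 m, Z 4616190 m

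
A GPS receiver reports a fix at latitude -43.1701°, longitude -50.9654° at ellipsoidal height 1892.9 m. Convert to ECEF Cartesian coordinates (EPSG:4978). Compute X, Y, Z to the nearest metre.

WGS84: a = 6378137 m, e² = 0.006694380; N(φ) = a/√(1−e²sin²φ) = 6388153.594 m.
X = (N+h)·cosφ·cosλ = 2935087.444 m; Y = (N+h)·cosφ·sinλ = -3620059.083 m; Z = (N(1−e²)+h)·sinφ = -4342598.172 m.

X 2935087 m, Y -3620059 m, Z -4342598 m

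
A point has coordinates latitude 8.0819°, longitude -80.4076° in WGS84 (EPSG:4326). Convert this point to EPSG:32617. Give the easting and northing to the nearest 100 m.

E 565300 m, N 893400 m

Zone 17 central meridian λ₀ = 6×17 − 183 = -81°; Δλ = +0.5924°.
Transverse Mercator on WGS84 with k₀ = 0.9996 gives E = 565270.028 m, N = 893399.480 m.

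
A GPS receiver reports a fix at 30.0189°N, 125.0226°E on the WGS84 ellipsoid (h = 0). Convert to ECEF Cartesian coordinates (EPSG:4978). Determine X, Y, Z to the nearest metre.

WGS84: a = 6378137 m, e² = 0.006694380; N(φ) = a/√(1−e²sin²φ) = 6383487.033 m.
X = (N+h)·cosφ·cosλ = -3172062.366 m; Y = (N+h)·cosφ·sinλ = 4526373.524 m; Z = (N(1−e²)+h)·sinφ = 3172187.985 m.

X -3172062 m, Y 4526374 m, Z 3172188 m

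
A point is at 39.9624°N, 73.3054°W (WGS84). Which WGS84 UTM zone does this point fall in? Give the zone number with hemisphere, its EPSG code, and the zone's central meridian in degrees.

UTM zone = ⌊(λ + 180)/6⌋ + 1; -73.3054° ∈ [-78°, -72°) → zone 18.
Hemisphere: N (φ ≥ 0).
Central meridian λ₀ = 6×18 − 183 = -75°.
EPSG code: 32618.

Zone 18N (EPSG:32618), central meridian -75°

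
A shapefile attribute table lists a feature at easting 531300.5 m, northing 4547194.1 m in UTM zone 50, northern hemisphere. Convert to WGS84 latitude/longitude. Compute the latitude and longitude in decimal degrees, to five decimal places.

Zone 50N: λ₀ = 117°, k₀ = 0.9996, false easting 500000 m.
Meridian distance M = (N − FN)/k₀ = 4549013.7 m.
Inverse transverse Mercator on WGS84 gives φ = 41.07539996°, λ = 117.37259972°.

lat 41.07540°, lon 117.37260°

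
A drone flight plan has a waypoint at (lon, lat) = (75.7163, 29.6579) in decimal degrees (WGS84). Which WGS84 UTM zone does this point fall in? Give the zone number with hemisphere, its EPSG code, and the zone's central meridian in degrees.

UTM zone = ⌊(λ + 180)/6⌋ + 1; 75.7163° ∈ [72°, 78°) → zone 43.
Hemisphere: N (φ ≥ 0).
Central meridian λ₀ = 6×43 − 183 = 75°.
EPSG code: 32643.

Zone 43N (EPSG:32643), central meridian 75°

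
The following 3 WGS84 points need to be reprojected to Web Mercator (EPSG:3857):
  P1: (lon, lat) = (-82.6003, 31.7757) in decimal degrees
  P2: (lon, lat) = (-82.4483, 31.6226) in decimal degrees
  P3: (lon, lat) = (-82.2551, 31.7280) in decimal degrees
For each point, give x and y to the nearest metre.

Web Mercator: x = R·λ, y = R·ln tan(π/4+φ/2), R = 6378137 m.
P1 (31.7757°, -82.6003°) → (-9195023.335, 3733903.645) m.
P2 (31.6226°, -82.4483°) → (-9178102.773, 3713872.328) m.
P3 (31.7280°, -82.2551°) → (-9156595.847, 3727659.120) m.

P1: x -9195023 m, y 3733904 m; P2: x -9178103 m, y 3713872 m; P3: x -9156596 m, y 3727659 m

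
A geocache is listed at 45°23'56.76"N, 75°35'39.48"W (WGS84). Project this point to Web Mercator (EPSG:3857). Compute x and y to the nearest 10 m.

x -8415120 m, y 5684570 m

Web Mercator is spherical with R = a = 6378137 m.
x = R·λ = 6378137 × -1.319369431 = -8415118.983 m.
y = R·ln tan(π/4 + φ/2) = 6378137 × 0.891258995 = 5684571.972 m.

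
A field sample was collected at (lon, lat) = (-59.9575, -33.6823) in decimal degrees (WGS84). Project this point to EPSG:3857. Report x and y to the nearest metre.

x -6674438 m, y -3986222 m

Web Mercator is spherical with R = a = 6378137 m.
x = R·λ = 6378137 × -1.046455786 = -6674438.369 m.
y = R·ln tan(π/4 + φ/2) = 6378137 × -0.624982191 = -3986222.037 m.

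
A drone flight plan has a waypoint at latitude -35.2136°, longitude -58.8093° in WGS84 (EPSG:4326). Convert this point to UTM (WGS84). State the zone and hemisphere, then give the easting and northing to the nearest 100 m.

Zone 21S: E 335300 m, N 6101800 m

Longitude -58.8093° lies in the 6° band [-60°, -54°), giving zone 21; latitude is south of the equator, so 21S.
Zone 21 central meridian λ₀ = 6×21 − 183 = -57°; Δλ = -1.8093°.
Transverse Mercator on WGS84 with k₀ = 0.9996 gives E = 335319.322 m, N = 6101769.474 m.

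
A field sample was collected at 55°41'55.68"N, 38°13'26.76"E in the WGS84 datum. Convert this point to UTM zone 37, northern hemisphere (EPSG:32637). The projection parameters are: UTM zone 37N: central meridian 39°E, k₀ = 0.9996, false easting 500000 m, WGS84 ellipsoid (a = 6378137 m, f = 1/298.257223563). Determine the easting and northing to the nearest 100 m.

E 451200 m, N 6172800 m

Zone 37 central meridian λ₀ = 6×37 − 183 = 39°; Δλ = -0.7759°.
Transverse Mercator on WGS84 with k₀ = 0.9996 gives E = 451233.680 m, N = 6172830.446 m.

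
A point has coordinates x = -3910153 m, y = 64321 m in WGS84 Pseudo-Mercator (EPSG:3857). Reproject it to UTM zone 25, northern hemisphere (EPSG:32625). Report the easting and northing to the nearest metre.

Web Mercator inverse (R = 6378137 m) → φ = 0.57779558°, λ = -35.12550203°.
UTM 25N forward: E = 263442.167 m, N = 63908.057 m.

E 263442 m, N 63908 m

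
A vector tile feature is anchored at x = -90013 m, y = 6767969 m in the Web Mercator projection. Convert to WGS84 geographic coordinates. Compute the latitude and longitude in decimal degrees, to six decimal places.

R = 6378137 m. λ = x/R = -0.80860054°.
φ = 2·arctan(exp(y/R)) − 90° = 2·arctan(2.88961) − 90° = 51.82180266°.

lat 51.821803°, lon -0.808601°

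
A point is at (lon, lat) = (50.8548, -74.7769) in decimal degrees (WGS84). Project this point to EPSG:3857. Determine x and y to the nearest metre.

x 5661130 m, y -12836977 m

Web Mercator is spherical with R = a = 6378137 m.
x = R·λ = 6378137 × 0.887583700 = 5661130.440 m.
y = R·ln tan(π/4 + φ/2) = 6378137 × -2.012653049 = -12836976.877 m.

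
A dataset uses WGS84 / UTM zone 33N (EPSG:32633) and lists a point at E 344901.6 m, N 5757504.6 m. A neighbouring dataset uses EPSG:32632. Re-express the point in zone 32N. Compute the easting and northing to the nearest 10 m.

E 757240 m, N 5761720 m

UTM 33N → geographic: φ = 51.94659955°, λ = 12.74329938°.
UTM 32N (λ₀ = 9°) forward: E = 757241.311 m, N = 5761720.006 m.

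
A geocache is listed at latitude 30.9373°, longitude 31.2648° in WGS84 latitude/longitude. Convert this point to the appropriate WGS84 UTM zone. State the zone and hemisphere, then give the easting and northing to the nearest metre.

Longitude 31.2648° lies in the 6° band [30°, 36°), giving zone 36; latitude is north of the equator, so 36N.
Zone 36 central meridian λ₀ = 6×36 − 183 = 33°; Δλ = -1.7352°.
Transverse Mercator on WGS84 with k₀ = 0.9996 gives E = 334226.969 m, N = 3423943.980 m.

Zone 36N: E 334227 m, N 3423944 m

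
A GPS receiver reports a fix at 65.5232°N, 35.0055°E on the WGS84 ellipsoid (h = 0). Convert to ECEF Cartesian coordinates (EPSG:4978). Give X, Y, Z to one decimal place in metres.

X 2170588.6 m, Y 1520173.0 m, Z 5782121.5 m

WGS84: a = 6378137 m, e² = 0.006694380; N(φ) = a/√(1−e²sin²φ) = 6395894.876 m.
X = (N+h)·cosφ·cosλ = 2170588.610 m; Y = (N+h)·cosφ·sinλ = 1520173.047 m; Z = (N(1−e²)+h)·sinφ = 5782121.537 m.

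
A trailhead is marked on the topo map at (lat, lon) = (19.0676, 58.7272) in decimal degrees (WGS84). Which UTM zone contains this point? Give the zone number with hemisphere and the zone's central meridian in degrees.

UTM zone = ⌊(λ + 180)/6⌋ + 1; 58.7272° ∈ [54°, 60°) → zone 40.
Hemisphere: N (φ ≥ 0).
Central meridian λ₀ = 6×40 − 183 = 57°.

Zone 40N, central meridian 57°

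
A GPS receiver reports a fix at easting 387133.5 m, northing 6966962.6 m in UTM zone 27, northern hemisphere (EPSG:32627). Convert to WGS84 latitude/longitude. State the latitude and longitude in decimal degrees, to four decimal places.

lat 62.8154°, lon -23.2146°

Zone 27N: λ₀ = -21°, k₀ = 0.9996, false easting 500000 m.
Meridian distance M = (N − FN)/k₀ = 6969750.5 m.
Inverse transverse Mercator on WGS84 gives φ = 62.81540041°, λ = -23.21459968°.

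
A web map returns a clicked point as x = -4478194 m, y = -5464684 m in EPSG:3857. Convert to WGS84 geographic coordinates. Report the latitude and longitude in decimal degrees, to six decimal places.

lat -43.995100°, lon -40.228301°

R = 6378137 m. λ = x/R = -40.22830115°.
φ = 2·arctan(exp(y/R)) − 90° = 2·arctan(0.42453) − 90° = -43.99510046°.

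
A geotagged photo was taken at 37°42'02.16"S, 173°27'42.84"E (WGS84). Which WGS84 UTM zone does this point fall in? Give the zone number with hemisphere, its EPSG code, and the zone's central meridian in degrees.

UTM zone = ⌊(λ + 180)/6⌋ + 1; 173.4619° ∈ [168°, 174°) → zone 59.
Hemisphere: S (φ < 0).
Central meridian λ₀ = 6×59 − 183 = 171°.
EPSG code: 32759.

Zone 59S (EPSG:32759), central meridian 171°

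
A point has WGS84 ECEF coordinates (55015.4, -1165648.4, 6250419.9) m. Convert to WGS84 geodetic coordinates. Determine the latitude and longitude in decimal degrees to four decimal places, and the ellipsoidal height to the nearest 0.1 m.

λ = atan2(Y, X) = -87.29780198°; p = √(X²+Y²) = 1166946.0 m.
Bowring's method on WGS84 (a = 6378137 m, b = 6356752.314 m) gives φ = 79.49390028°, h = 951.439 m.

lat 79.4939°, lon -87.2978°, h 951.4 m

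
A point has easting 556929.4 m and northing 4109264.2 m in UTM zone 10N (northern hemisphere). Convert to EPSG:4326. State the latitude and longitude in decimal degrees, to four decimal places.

Zone 10N: λ₀ = -123°, k₀ = 0.9996, false easting 500000 m.
Meridian distance M = (N − FN)/k₀ = 4110908.6 m.
Inverse transverse Mercator on WGS84 gives φ = 37.12800026°, λ = -122.35909951°.

lat 37.1280°, lon -122.3591°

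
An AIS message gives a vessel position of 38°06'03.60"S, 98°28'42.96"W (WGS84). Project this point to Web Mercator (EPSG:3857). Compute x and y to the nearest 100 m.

x -10962600 m, y -4593700 m

Web Mercator is spherical with R = a = 6378137 m.
x = R·λ = 6378137 × -1.718775813 = -10962587.606 m.
y = R·ln tan(π/4 + φ/2) = 6378137 × -0.720226544 = -4593703.567 m.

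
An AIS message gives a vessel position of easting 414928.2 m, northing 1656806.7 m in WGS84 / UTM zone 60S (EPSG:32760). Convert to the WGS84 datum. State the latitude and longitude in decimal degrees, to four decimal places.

lat -75.1564°, lon 174.0239°

Zone 60S: λ₀ = 177°, k₀ = 0.9996, false easting 500000 m, false northing 10000000 m.
Meridian distance M = (N − FN)/k₀ = -8346531.9 m.
Inverse transverse Mercator on WGS84 gives φ = -75.15639992°, λ = 174.02389859°.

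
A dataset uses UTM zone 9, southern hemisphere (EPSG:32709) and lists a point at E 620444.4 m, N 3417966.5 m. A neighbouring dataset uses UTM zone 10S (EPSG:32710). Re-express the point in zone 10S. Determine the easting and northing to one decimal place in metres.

E 279427.9 m, N 3413451.5 m

UTM 9S → geographic: φ = -59.35980003°, λ = -126.88119991°.
UTM 10S (λ₀ = -123°) forward: E = 279427.936 m, N = 3413451.467 m.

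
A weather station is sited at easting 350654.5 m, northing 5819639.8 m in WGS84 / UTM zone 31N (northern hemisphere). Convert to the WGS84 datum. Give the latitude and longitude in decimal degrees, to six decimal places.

Zone 31N: λ₀ = 3°, k₀ = 0.9996, false easting 500000 m.
Meridian distance M = (N − FN)/k₀ = 5821968.6 m.
Inverse transverse Mercator on WGS84 gives φ = 52.50639983°, λ = 0.79950026°.

lat 52.506400°, lon 0.799500°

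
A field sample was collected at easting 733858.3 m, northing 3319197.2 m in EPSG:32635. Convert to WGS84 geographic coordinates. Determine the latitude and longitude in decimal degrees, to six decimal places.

lat 29.981400°, lon 29.423900°

Zone 35N: λ₀ = 27°, k₀ = 0.9996, false easting 500000 m.
Meridian distance M = (N − FN)/k₀ = 3320525.4 m.
Inverse transverse Mercator on WGS84 gives φ = 29.98139989°, λ = 29.42389997°.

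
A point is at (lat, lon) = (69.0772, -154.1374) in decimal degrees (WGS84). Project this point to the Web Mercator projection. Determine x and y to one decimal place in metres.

x -17158496.9 m, y 10774809.3 m

Web Mercator is spherical with R = a = 6378137 m.
x = R·λ = 6378137 × -2.690205130 = -17158496.880 m.
y = R·ln tan(π/4 + φ/2) = 6378137 × 1.689334878 = 10774809.289 m.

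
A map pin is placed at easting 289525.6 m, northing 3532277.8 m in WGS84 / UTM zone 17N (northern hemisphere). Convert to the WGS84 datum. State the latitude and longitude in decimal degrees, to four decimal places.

lat 31.9069°, lon -83.2258°

Zone 17N: λ₀ = -81°, k₀ = 0.9996, false easting 500000 m.
Meridian distance M = (N − FN)/k₀ = 3533691.3 m.
Inverse transverse Mercator on WGS84 gives φ = 31.90690009°, λ = -83.22579995°.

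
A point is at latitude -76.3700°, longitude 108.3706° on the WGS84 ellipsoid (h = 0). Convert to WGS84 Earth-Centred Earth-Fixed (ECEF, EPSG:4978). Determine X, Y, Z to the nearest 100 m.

X -475200 m, Y 1430900 m, Z -6176600 m

WGS84: a = 6378137 m, e² = 0.006694380; N(φ) = a/√(1−e²sin²φ) = 6398396.426 m.
X = (N+h)·cosφ·cosλ = -475197.795 m; Y = (N+h)·cosφ·sinλ = 1430948.369 m; Z = (N(1−e²)+h)·sinφ = -6176576.154 m.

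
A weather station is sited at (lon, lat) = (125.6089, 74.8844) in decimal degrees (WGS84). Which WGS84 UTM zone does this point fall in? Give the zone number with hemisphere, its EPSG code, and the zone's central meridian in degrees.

Zone 51N (EPSG:32651), central meridian 123°

UTM zone = ⌊(λ + 180)/6⌋ + 1; 125.6089° ∈ [120°, 126°) → zone 51.
Hemisphere: N (φ ≥ 0).
Central meridian λ₀ = 6×51 − 183 = 123°.
EPSG code: 32651.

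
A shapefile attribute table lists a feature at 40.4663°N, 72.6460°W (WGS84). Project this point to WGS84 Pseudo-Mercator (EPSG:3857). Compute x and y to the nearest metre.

x -8086916 m, y 4933937 m

Web Mercator is spherical with R = a = 6378137 m.
x = R·λ = 6378137 × -1.267911888 = -8086915.728 m.
y = R·ln tan(π/4 + φ/2) = 6378137 × 0.773570230 = 4933936.909 m.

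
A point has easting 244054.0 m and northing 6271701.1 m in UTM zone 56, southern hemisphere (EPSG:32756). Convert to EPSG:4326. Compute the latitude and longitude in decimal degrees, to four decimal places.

lat -33.6638°, lon 150.2397°

Zone 56S: λ₀ = 153°, k₀ = 0.9996, false easting 500000 m, false northing 10000000 m.
Meridian distance M = (N − FN)/k₀ = -3729790.8 m.
Inverse transverse Mercator on WGS84 gives φ = -33.66379979°, λ = 150.23970027°.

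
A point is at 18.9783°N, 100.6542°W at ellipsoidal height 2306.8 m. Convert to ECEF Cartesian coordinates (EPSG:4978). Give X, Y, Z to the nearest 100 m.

X -1115900 m, Y -5931700 m, Z 2061800 m

WGS84: a = 6378137 m, e² = 0.006694380; N(φ) = a/√(1−e²sin²φ) = 6380396.086 m.
X = (N+h)·cosφ·cosλ = -1115896.197 m; Y = (N+h)·cosφ·sinλ = -5931699.797 m; Z = (N(1−e²)+h)·sinφ = 2061828.360 m.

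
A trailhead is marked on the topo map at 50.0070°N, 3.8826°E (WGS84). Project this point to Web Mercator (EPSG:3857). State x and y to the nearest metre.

Web Mercator is spherical with R = a = 6378137 m.
x = R·λ = 6378137 × 0.067764154 = 432209.055 m.
y = R·ln tan(π/4 + φ/2) = 6378137 × 1.010873270 = 6447488.206 m.

x 432209 m, y 6447488 m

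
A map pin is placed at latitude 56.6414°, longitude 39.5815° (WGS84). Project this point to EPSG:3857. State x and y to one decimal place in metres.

x 4406192.4 m, y 7687174.4 m

Web Mercator is spherical with R = a = 6378137 m.
x = R·λ = 6378137 × 0.690827498 = 4406192.425 m.
y = R·ln tan(π/4 + φ/2) = 6378137 × 1.205238209 = 7687174.414 m.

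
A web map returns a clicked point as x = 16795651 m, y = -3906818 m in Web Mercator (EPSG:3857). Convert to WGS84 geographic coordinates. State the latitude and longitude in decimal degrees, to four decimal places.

lat -33.0867°, lon 150.8779°

R = 6378137 m. λ = x/R = 150.87790000°.
φ = 2·arctan(exp(y/R)) − 90° = 2·arctan(0.54198) − 90° = -33.08670300°.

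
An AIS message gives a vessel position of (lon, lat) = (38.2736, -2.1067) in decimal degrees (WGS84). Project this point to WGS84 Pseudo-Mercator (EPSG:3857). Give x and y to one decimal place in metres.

x 4260597.7 m, y -234569.6 m

Web Mercator is spherical with R = a = 6378137 m.
x = R·λ = 6378137 × 0.668000337 = 4260597.663 m.
y = R·ln tan(π/4 + φ/2) = 6378137 × -0.036777139 = -234569.632 m.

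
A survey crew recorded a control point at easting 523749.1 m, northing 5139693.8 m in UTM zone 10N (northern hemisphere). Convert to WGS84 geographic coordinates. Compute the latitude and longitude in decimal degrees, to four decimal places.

Zone 10N: λ₀ = -123°, k₀ = 0.9996, false easting 500000 m.
Meridian distance M = (N − FN)/k₀ = 5141750.5 m.
Inverse transverse Mercator on WGS84 gives φ = 46.41040022°, λ = -122.69099957°.

lat 46.4104°, lon -122.6910°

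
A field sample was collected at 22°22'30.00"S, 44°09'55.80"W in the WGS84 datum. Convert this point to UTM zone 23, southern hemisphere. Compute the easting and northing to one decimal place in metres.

E 585911.7 m, N 7525426.7 m

Zone 23 central meridian λ₀ = 6×23 − 183 = -45°; Δλ = +0.8345°.
Transverse Mercator on WGS84 with k₀ = 0.9996 gives E = 585911.663 m, N = 7525426.674 m.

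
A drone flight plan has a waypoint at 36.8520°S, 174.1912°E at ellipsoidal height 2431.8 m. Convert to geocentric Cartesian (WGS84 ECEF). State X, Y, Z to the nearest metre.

WGS84: a = 6378137 m, e² = 0.006694380; N(φ) = a/√(1−e²sin²φ) = 6385830.076 m.
X = (N+h)·cosφ·cosλ = -5085558.336 m; Y = (N+h)·cosφ·sinλ = 517361.335 m; Z = (N(1−e²)+h)·sinφ = -3805721.703 m.

X -5085558 m, Y 517361 m, Z -3805722 m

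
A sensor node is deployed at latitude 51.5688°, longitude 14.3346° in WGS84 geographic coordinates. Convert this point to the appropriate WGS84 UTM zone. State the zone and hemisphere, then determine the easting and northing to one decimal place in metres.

Zone 33N: E 453882.6 m, N 5713290.5 m

Longitude 14.3346° lies in the 6° band [12°, 18°), giving zone 33; latitude is north of the equator, so 33N.
Zone 33 central meridian λ₀ = 6×33 − 183 = 15°; Δλ = -0.6654°.
Transverse Mercator on WGS84 with k₀ = 0.9996 gives E = 453882.573 m, N = 5713290.468 m.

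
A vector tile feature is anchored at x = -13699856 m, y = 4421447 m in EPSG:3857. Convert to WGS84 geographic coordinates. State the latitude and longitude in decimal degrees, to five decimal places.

lat 36.87320°, lon -123.06790°

R = 6378137 m. λ = x/R = -123.06790035°.
φ = 2·arctan(exp(y/R)) − 90° = 2·arctan(2.00014) − 90° = 36.87319850°.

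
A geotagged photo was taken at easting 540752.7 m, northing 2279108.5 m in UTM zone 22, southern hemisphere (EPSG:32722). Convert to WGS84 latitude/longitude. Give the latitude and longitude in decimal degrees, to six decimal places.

lat -69.593500°, lon -49.952699°

Zone 22S: λ₀ = -51°, k₀ = 0.9996, false easting 500000 m, false northing 10000000 m.
Meridian distance M = (N − FN)/k₀ = -7723981.1 m.
Inverse transverse Mercator on WGS84 gives φ = -69.59350039°, λ = -49.95269899°.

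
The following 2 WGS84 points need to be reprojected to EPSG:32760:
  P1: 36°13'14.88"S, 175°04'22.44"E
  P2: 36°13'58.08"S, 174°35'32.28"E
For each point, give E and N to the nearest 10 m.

P1: E 326790 m, N 5989840 m; P2: E 283620 m, N 5987540 m

UTM zone 60S: λ₀ = 177°, k₀ = 0.9996.
P1 (-36.2208°, 175.0729°) → (326790.569, 5989839.551) m.
P2 (-36.2328°, 174.5923°) → (283619.941, 5987541.978) m.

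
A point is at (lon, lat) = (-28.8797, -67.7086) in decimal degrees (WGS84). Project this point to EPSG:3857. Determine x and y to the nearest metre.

x -3214873 m, y -10360944 m

Web Mercator is spherical with R = a = 6378137 m.
x = R·λ = 6378137 × -0.504045852 = -3214873.498 m.
y = R·ln tan(π/4 + φ/2) = 6378137 × -1.624446751 = -10360943.927 m.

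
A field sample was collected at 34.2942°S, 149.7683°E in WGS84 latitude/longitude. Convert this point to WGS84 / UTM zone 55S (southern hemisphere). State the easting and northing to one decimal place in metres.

Zone 55 central meridian λ₀ = 6×55 − 183 = 147°; Δλ = +2.7683°.
Transverse Mercator on WGS84 with k₀ = 0.9996 gives E = 754798.278 m, N = 6201753.097 m.

E 754798.3 m, N 6201753.1 m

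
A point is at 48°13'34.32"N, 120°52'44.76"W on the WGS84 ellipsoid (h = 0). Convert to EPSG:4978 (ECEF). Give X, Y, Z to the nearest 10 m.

WGS84: a = 6378137 m, e² = 0.006694380; N(φ) = a/√(1−e²sin²φ) = 6390044.247 m.
X = (N+h)·cosφ·cosλ = -2184809.055 m; Y = (N+h)·cosφ·sinλ = -3653573.706 m; Z = (N(1−e²)+h)·sinφ = 4733669.195 m.

X -2184810 m, Y -3653570 m, Z 4733670 m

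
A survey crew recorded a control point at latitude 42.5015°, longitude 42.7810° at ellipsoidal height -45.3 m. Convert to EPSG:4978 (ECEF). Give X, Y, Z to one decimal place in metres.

WGS84: a = 6378137 m, e² = 0.006694380; N(φ) = a/√(1−e²sin²φ) = 6387904.027 m.
X = (N+h)·cosφ·cosλ = 3456569.407 m; Y = (N+h)·cosφ·sinλ = 3198689.882 m; Z = (N(1−e²)+h)·sinφ = 4286806.972 m.

X 3456569.4 m, Y 3198689.9 m, Z 4286807.0 m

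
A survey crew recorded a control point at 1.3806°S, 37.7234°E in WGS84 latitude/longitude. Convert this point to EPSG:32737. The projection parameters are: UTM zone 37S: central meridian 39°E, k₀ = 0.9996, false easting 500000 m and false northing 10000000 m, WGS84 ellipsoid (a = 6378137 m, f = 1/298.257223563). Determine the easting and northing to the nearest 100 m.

E 358000 m, N 9847400 m

Zone 37 central meridian λ₀ = 6×37 − 183 = 39°; Δλ = -1.2766°.
Transverse Mercator on WGS84 with k₀ = 0.9996 gives E = 357975.527 m, N = 9847363.796 m.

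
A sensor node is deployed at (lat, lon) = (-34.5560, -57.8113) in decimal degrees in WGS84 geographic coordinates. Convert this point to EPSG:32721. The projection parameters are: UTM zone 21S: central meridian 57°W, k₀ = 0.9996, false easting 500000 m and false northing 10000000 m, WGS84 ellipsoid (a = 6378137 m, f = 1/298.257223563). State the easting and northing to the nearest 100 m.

E 425600 m, N 6175900 m

Zone 21 central meridian λ₀ = 6×21 − 183 = -57°; Δλ = -0.8113°.
Transverse Mercator on WGS84 with k₀ = 0.9996 gives E = 425568.971 m, N = 6175894.134 m.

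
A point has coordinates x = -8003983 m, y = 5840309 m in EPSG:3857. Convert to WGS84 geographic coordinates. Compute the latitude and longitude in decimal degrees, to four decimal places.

lat 46.3729°, lon -71.9010°

R = 6378137 m. λ = x/R = -71.90100263°.
φ = 2·arctan(exp(y/R)) − 90° = 2·arctan(2.49846) − 90° = 46.37289745°.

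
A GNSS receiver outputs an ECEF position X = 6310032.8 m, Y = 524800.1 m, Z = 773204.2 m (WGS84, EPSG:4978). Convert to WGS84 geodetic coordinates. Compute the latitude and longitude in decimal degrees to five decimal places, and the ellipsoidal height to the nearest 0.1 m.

λ = atan2(Y, X) = 4.75429975°; p = √(X²+Y²) = 6331818.8 m.
Bowring's method on WGS84 (a = 6378137 m, b = 6356752.314 m) gives φ = 7.00860025°, h = 1032.408 m.

lat 7.00860°, lon 4.75430°, h 1032.4 m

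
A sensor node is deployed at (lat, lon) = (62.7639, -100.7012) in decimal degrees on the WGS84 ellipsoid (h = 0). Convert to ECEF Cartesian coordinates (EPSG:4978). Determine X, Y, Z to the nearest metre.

X -543462 m, Y -2875862 m, Z 5647983 m

WGS84: a = 6378137 m, e² = 0.006694380; N(φ) = a/√(1−e²sin²φ) = 6395081.586 m.
X = (N+h)·cosφ·cosλ = -543462.169 m; Y = (N+h)·cosφ·sinλ = -2875862.107 m; Z = (N(1−e²)+h)·sinφ = 5647982.791 m.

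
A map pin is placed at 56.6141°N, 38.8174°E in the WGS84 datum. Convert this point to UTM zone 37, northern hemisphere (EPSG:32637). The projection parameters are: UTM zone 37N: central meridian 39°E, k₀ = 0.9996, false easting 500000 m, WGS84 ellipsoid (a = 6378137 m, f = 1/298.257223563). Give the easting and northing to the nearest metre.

E 488793 m, N 6274446 m

Zone 37 central meridian λ₀ = 6×37 − 183 = 39°; Δλ = -0.1826°.
Transverse Mercator on WGS84 with k₀ = 0.9996 gives E = 488792.886 m, N = 6274445.582 m.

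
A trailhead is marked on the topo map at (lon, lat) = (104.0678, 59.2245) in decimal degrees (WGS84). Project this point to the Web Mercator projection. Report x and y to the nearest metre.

Web Mercator is spherical with R = a = 6378137 m.
x = R·λ = 6378137 × 1.816325755 = 11584774.504 m.
y = R·ln tan(π/4 + φ/2) = 6378137 × 1.290199470 = 8229068.978 m.

x 11584775 m, y 8229069 m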